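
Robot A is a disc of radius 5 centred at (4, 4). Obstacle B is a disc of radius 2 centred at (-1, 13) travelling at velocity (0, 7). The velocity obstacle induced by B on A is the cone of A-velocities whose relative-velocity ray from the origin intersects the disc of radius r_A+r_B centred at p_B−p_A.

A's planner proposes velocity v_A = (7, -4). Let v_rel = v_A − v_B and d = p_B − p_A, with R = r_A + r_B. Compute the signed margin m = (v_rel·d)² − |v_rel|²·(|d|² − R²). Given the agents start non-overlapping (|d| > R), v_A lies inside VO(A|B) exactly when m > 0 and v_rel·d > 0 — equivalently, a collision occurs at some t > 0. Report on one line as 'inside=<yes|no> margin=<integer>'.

d = (-5, 9),  |d|² = 106;  R = 5+2 = 7,  c = 106−7² = 57
v_rel = (7, -11),  |v_rel|² = 170;  v_rel·d = (7)·(-5) + (-11)·(9) = -134
170·t² + 268·t + 57 = 0  ⇒  m = (-134)² − 170·57 = 8266
m = 8266 > 0,  v_rel·d = -134 < 0  ⇒  outside

inside=no margin=8266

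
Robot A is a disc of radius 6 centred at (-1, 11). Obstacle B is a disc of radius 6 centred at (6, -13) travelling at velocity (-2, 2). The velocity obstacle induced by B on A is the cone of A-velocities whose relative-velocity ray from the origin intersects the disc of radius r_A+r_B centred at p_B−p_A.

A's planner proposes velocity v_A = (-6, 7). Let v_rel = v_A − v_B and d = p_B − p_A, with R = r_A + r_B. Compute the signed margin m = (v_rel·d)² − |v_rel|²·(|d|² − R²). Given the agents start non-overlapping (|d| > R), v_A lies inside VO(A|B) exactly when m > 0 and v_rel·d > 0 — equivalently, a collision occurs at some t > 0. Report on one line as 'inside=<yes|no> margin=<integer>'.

d = (7, -24),  |d|² = 625;  R = 6+6 = 12,  c = 625−12² = 481
v_rel = (-4, 5),  |v_rel|² = 41;  v_rel·d = (-4)·(7) + (5)·(-24) = -148
41·t² + 296·t + 481 = 0  ⇒  m = (-148)² − 41·481 = 2183
m = 2183 > 0,  v_rel·d = -148 < 0  ⇒  outside

inside=no margin=2183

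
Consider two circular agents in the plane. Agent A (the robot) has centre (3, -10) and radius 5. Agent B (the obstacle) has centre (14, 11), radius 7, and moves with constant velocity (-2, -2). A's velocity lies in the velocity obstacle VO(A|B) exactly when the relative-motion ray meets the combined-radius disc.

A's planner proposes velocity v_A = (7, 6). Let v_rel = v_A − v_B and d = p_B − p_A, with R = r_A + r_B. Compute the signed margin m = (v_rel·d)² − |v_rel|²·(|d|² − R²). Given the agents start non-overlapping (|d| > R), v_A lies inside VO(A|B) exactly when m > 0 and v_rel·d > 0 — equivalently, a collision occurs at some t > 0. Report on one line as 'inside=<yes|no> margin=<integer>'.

d = (11, 21),  |d|² = 562;  R = 5+7 = 12,  c = 562−12² = 418
v_rel = (9, 8),  |v_rel|² = 145;  v_rel·d = (9)·(11) + (8)·(21) = 267
145·t² − 534·t + 418 = 0  ⇒  m = 267² − 145·418 = 10679
m = 10679 > 0,  v_rel·d = 267 > 0  ⇒  inside

inside=yes margin=10679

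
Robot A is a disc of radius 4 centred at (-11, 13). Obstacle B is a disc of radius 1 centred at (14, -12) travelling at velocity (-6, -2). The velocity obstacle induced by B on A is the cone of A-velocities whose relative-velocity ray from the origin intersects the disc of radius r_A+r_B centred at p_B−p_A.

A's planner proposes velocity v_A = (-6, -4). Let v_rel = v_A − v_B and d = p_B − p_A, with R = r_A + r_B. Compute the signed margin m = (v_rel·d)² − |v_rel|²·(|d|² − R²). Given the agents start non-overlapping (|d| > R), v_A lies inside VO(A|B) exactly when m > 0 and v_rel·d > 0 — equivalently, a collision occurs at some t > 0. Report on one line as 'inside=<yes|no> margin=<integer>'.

d = (25, -25),  |d|² = 1250;  R = 4+1 = 5,  c = 1250−5² = 1225
v_rel = (0, -2),  |v_rel|² = 4;  v_rel·d = (0)·(25) + (-2)·(-25) = 50
4·t² − 100·t + 1225 = 0  ⇒  m = 50² − 4·1225 = -2400
m = -2400 < 0,  v_rel·d = 50 > 0  ⇒  outside

inside=no margin=-2400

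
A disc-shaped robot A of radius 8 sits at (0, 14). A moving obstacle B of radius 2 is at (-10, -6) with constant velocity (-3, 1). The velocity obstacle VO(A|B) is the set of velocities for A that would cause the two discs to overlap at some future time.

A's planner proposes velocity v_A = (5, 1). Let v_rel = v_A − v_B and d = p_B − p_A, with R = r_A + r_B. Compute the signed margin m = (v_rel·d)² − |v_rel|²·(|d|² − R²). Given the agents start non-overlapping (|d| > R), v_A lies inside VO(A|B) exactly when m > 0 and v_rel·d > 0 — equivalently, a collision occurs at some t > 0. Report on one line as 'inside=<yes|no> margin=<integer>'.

d = (-10, -20),  |d|² = 500;  R = 8+2 = 10,  c = 500−10² = 400
v_rel = (8, 0),  |v_rel|² = 64;  v_rel·d = (8)·(-10) + (0)·(-20) = -80
64·t² + 160·t + 400 = 0  ⇒  m = (-80)² − 64·400 = -19200
m = -19200 < 0,  v_rel·d = -80 < 0  ⇒  outside

inside=no margin=-19200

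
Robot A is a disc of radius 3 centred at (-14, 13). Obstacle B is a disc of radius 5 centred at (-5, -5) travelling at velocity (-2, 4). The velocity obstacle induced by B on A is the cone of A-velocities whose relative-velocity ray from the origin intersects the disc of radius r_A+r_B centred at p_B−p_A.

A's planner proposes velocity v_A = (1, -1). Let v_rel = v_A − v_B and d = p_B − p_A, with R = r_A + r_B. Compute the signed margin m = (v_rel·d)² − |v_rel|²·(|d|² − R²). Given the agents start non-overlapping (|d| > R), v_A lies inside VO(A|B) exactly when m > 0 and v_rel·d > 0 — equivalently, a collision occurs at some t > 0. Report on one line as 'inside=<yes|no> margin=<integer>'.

d = (9, -18),  |d|² = 405;  R = 3+5 = 8,  c = 405−8² = 341
v_rel = (3, -5),  |v_rel|² = 34;  v_rel·d = (3)·(9) + (-5)·(-18) = 117
34·t² − 234·t + 341 = 0  ⇒  m = 117² − 34·341 = 2095
m = 2095 > 0,  v_rel·d = 117 > 0  ⇒  inside

inside=yes margin=2095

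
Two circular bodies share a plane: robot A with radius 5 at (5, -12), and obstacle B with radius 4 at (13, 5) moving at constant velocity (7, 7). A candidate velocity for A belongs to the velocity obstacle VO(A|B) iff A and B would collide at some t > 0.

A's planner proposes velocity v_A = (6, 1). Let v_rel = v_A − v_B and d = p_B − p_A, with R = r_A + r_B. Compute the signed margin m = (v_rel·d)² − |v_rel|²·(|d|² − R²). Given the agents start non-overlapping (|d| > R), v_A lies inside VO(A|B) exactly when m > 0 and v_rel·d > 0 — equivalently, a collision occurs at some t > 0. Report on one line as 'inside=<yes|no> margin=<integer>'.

d = (8, 17),  |d|² = 353;  R = 5+4 = 9,  c = 353−9² = 272
v_rel = (-1, -6),  |v_rel|² = 37;  v_rel·d = (-1)·(8) + (-6)·(17) = -110
37·t² + 220·t + 272 = 0  ⇒  m = (-110)² − 37·272 = 2036
m = 2036 > 0,  v_rel·d = -110 < 0  ⇒  outside

inside=no margin=2036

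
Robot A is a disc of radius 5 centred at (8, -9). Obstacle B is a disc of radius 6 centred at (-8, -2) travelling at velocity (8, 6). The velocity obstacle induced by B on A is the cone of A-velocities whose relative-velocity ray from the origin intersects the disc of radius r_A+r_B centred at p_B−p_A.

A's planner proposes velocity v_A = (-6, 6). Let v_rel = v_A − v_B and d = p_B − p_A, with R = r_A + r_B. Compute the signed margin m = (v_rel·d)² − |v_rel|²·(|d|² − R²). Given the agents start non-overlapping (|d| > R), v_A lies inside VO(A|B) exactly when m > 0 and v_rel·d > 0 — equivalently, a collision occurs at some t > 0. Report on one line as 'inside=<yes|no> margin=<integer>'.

d = (-16, 7),  |d|² = 305;  R = 5+6 = 11,  c = 305−11² = 184
v_rel = (-14, 0),  |v_rel|² = 196;  v_rel·d = (-14)·(-16) + (0)·(7) = 224
196·t² − 448·t + 184 = 0  ⇒  m = 224² − 196·184 = 14112
m = 14112 > 0,  v_rel·d = 224 > 0  ⇒  inside

inside=yes margin=14112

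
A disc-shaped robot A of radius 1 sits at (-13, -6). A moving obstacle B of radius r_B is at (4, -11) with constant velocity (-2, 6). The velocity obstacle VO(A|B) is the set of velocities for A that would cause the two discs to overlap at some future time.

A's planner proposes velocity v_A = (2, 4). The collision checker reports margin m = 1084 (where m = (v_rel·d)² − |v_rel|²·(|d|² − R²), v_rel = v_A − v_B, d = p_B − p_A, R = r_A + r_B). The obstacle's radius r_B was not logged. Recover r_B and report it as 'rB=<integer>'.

m = 1084
d = (17, -5);  v_rel = (4, -2),  |v_rel|² = 20
v_rel×d = (4)·(-5) − (-2)·(17) = 14
since m = R²·20 − 14²:  R² = (196 + 1084) / 20 = 64
R = √64 = 8  ⇒  r_B = 8 − 1 = 7

rB=7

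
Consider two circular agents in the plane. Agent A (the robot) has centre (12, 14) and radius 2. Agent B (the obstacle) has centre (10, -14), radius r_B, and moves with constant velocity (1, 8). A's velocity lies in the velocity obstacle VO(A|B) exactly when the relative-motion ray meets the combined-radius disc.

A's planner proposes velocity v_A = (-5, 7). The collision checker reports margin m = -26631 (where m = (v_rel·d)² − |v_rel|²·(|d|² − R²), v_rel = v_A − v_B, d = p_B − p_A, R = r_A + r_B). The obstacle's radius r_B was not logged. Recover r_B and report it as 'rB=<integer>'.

m = -26631
d = (-2, -28);  v_rel = (-6, -1),  |v_rel|² = 37
v_rel×d = (-6)·(-28) − (-1)·(-2) = 166
since m = R²·37 − 166²:  R² = (27556 + -26631) / 37 = 25
R = √25 = 5  ⇒  r_B = 5 − 2 = 3

rB=3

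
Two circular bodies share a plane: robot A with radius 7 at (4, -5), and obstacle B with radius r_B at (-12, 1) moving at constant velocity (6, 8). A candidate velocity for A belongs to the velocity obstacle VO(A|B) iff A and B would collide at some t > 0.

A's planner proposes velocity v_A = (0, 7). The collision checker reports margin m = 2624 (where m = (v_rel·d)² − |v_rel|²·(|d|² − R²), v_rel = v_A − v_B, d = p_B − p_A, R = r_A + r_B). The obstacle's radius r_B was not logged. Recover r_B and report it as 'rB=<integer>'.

m = 2624
d = (-16, 6);  v_rel = (-6, -1),  |v_rel|² = 37
v_rel×d = (-6)·(6) − (-1)·(-16) = -52
since m = R²·37 − (-52)²:  R² = (2704 + 2624) / 37 = 144
R = √144 = 12  ⇒  r_B = 12 − 7 = 5

rB=5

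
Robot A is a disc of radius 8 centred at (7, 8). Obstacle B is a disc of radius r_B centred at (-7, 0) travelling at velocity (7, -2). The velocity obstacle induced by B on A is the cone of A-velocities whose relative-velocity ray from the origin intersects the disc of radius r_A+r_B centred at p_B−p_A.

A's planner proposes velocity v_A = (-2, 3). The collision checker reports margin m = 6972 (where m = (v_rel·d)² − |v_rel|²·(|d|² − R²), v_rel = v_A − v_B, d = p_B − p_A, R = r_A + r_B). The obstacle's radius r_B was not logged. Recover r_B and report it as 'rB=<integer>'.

m = 6972
d = (-14, -8);  v_rel = (-9, 5),  |v_rel|² = 106
v_rel×d = (-9)·(-8) − (5)·(-14) = 142
since m = R²·106 − 142²:  R² = (20164 + 6972) / 106 = 256
R = √256 = 16  ⇒  r_B = 16 − 8 = 8

rB=8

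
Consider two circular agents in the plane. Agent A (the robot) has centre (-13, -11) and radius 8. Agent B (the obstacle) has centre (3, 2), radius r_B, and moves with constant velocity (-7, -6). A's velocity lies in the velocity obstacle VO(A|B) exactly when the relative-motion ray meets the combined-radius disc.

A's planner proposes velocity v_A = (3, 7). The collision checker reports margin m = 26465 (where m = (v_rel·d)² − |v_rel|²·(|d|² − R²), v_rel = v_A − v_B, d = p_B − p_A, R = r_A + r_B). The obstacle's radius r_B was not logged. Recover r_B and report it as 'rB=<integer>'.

m = 26465
d = (16, 13);  v_rel = (10, 13),  |v_rel|² = 269
v_rel×d = (10)·(13) − (13)·(16) = -78
since m = R²·269 − (-78)²:  R² = (6084 + 26465) / 269 = 121
R = √121 = 11  ⇒  r_B = 11 − 8 = 3

rB=3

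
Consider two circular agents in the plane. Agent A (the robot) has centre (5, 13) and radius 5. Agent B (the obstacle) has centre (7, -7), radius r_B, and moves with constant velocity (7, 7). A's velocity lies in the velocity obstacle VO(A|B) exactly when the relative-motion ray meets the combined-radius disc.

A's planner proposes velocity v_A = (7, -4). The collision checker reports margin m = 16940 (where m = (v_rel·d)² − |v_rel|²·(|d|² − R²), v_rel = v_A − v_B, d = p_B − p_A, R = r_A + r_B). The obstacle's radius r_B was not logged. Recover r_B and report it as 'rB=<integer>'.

m = 16940
d = (2, -20);  v_rel = (0, -11),  |v_rel|² = 121
v_rel×d = (0)·(-20) − (-11)·(2) = 22
since m = R²·121 − 22²:  R² = (484 + 16940) / 121 = 144
R = √144 = 12  ⇒  r_B = 12 − 5 = 7

rB=7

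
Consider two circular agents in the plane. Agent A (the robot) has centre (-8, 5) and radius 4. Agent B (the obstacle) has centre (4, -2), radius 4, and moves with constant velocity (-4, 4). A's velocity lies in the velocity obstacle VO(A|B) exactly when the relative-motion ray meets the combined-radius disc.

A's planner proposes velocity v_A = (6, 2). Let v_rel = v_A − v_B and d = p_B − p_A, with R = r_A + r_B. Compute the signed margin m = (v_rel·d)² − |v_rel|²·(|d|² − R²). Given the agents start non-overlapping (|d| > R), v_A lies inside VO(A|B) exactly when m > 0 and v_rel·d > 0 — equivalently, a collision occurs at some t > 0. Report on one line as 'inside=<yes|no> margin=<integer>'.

d = (12, -7),  |d|² = 193;  R = 4+4 = 8,  c = 193−8² = 129
v_rel = (10, -2),  |v_rel|² = 104;  v_rel·d = (10)·(12) + (-2)·(-7) = 134
104·t² − 268·t + 129 = 0  ⇒  m = 134² − 104·129 = 4540
m = 4540 > 0,  v_rel·d = 134 > 0  ⇒  inside

inside=yes margin=4540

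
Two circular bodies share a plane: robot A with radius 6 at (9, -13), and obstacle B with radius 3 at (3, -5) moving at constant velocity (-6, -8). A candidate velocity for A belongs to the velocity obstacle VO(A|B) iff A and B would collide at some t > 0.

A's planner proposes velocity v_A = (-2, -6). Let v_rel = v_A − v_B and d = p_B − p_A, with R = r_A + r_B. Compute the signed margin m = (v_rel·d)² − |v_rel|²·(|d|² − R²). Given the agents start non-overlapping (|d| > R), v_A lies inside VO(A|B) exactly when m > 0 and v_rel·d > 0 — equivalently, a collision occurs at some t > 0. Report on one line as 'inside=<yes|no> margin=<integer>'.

d = (-6, 8),  |d|² = 100;  R = 6+3 = 9,  c = 100−9² = 19
v_rel = (4, 2),  |v_rel|² = 20;  v_rel·d = (4)·(-6) + (2)·(8) = -8
20·t² + 16·t + 19 = 0  ⇒  m = (-8)² − 20·19 = -316
m = -316 < 0,  v_rel·d = -8 < 0  ⇒  outside

inside=no margin=-316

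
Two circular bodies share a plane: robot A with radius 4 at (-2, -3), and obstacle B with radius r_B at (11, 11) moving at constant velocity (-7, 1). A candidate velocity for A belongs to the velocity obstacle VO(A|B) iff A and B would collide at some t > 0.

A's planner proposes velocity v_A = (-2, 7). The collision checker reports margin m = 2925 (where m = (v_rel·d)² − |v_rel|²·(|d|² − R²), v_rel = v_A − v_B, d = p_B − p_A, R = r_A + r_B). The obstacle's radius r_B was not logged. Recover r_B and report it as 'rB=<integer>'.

m = 2925
d = (13, 14);  v_rel = (5, 6),  |v_rel|² = 61
v_rel×d = (5)·(14) − (6)·(13) = -8
since m = R²·61 − (-8)²:  R² = (64 + 2925) / 61 = 49
R = √49 = 7  ⇒  r_B = 7 − 4 = 3

rB=3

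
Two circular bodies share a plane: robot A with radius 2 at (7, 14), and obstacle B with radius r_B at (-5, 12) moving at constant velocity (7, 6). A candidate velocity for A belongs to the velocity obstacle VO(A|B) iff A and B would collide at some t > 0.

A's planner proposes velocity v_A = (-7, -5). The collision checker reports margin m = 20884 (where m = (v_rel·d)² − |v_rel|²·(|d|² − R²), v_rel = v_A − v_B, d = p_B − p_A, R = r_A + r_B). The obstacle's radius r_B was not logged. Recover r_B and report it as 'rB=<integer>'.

m = 20884
d = (-12, -2);  v_rel = (-14, -11),  |v_rel|² = 317
v_rel×d = (-14)·(-2) − (-11)·(-12) = -104
since m = R²·317 − (-104)²:  R² = (10816 + 20884) / 317 = 100
R = √100 = 10  ⇒  r_B = 10 − 2 = 8

rB=8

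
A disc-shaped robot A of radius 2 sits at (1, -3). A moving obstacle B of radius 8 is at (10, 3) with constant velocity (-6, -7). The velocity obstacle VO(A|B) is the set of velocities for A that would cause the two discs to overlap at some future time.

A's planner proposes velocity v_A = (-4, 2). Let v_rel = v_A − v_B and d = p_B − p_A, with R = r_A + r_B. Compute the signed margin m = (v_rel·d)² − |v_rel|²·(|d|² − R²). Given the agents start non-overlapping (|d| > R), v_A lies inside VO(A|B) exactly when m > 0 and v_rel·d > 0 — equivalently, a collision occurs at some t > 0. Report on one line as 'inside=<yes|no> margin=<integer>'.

d = (9, 6),  |d|² = 117;  R = 2+8 = 10,  c = 117−10² = 17
v_rel = (2, 9),  |v_rel|² = 85;  v_rel·d = (2)·(9) + (9)·(6) = 72
85·t² − 144·t + 17 = 0  ⇒  m = 72² − 85·17 = 3739
m = 3739 > 0,  v_rel·d = 72 > 0  ⇒  inside

inside=yes margin=3739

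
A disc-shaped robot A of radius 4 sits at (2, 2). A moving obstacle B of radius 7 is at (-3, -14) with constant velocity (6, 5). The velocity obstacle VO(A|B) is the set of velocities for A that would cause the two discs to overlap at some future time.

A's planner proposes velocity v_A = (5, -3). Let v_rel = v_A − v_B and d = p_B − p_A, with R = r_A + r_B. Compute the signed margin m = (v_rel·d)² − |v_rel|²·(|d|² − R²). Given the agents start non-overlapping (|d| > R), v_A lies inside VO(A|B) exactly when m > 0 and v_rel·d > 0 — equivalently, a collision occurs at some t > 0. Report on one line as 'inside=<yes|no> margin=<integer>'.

d = (-5, -16),  |d|² = 281;  R = 4+7 = 11,  c = 281−11² = 160
v_rel = (-1, -8),  |v_rel|² = 65;  v_rel·d = (-1)·(-5) + (-8)·(-16) = 133
65·t² − 266·t + 160 = 0  ⇒  m = 133² − 65·160 = 7289
m = 7289 > 0,  v_rel·d = 133 > 0  ⇒  inside

inside=yes margin=7289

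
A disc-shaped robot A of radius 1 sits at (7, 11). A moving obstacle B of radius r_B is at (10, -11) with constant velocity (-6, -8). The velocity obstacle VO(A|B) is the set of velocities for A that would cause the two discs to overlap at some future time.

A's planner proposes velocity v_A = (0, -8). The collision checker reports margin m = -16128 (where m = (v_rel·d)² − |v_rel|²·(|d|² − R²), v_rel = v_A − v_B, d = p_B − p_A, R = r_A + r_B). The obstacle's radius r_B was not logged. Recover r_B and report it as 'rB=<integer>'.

m = -16128
d = (3, -22);  v_rel = (6, 0),  |v_rel|² = 36
v_rel×d = (6)·(-22) − (0)·(3) = -132
since m = R²·36 − (-132)²:  R² = (17424 + -16128) / 36 = 36
R = √36 = 6  ⇒  r_B = 6 − 1 = 5

rB=5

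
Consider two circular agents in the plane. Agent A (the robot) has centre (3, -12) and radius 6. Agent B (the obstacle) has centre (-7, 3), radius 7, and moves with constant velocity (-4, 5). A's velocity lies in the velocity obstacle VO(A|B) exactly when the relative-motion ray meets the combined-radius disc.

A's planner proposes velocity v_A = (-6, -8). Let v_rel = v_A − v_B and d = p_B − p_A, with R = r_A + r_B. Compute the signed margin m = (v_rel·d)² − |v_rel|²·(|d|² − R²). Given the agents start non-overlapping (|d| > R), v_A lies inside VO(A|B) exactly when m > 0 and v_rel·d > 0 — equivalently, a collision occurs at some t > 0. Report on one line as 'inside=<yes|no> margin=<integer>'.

d = (-10, 15),  |d|² = 325;  R = 6+7 = 13,  c = 325−13² = 156
v_rel = (-2, -13),  |v_rel|² = 173;  v_rel·d = (-2)·(-10) + (-13)·(15) = -175
173·t² + 350·t + 156 = 0  ⇒  m = (-175)² − 173·156 = 3637
m = 3637 > 0,  v_rel·d = -175 < 0  ⇒  outside

inside=no margin=3637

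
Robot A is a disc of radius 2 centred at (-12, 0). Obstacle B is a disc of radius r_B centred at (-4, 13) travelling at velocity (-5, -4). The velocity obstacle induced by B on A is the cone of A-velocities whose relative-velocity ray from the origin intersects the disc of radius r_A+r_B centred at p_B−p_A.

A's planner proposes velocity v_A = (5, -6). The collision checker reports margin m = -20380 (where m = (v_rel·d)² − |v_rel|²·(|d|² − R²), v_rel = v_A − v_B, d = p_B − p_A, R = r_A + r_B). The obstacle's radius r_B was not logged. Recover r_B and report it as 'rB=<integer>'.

m = -20380
d = (8, 13);  v_rel = (10, -2),  |v_rel|² = 104
v_rel×d = (10)·(13) − (-2)·(8) = 146
since m = R²·104 − 146²:  R² = (21316 + -20380) / 104 = 9
R = √9 = 3  ⇒  r_B = 3 − 2 = 1

rB=1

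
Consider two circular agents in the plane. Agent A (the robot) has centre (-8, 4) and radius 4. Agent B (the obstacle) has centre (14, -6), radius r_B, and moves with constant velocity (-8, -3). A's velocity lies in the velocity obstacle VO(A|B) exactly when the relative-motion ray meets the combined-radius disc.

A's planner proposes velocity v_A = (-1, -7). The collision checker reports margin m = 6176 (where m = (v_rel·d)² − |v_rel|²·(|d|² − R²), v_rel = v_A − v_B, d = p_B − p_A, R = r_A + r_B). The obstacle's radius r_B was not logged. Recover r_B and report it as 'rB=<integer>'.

m = 6176
d = (22, -10);  v_rel = (7, -4),  |v_rel|² = 65
v_rel×d = (7)·(-10) − (-4)·(22) = 18
since m = R²·65 − 18²:  R² = (324 + 6176) / 65 = 100
R = √100 = 10  ⇒  r_B = 10 − 4 = 6

rB=6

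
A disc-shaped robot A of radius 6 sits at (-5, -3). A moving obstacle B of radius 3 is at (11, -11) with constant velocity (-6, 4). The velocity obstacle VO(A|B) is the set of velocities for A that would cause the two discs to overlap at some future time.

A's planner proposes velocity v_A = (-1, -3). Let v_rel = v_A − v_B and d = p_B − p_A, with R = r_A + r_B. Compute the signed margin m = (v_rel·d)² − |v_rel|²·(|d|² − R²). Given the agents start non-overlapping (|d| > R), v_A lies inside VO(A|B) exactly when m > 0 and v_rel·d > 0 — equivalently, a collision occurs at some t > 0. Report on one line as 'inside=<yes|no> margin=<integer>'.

d = (16, -8),  |d|² = 320;  R = 6+3 = 9,  c = 320−9² = 239
v_rel = (5, -7),  |v_rel|² = 74;  v_rel·d = (5)·(16) + (-7)·(-8) = 136
74·t² − 272·t + 239 = 0  ⇒  m = 136² − 74·239 = 810
m = 810 > 0,  v_rel·d = 136 > 0  ⇒  inside

inside=yes margin=810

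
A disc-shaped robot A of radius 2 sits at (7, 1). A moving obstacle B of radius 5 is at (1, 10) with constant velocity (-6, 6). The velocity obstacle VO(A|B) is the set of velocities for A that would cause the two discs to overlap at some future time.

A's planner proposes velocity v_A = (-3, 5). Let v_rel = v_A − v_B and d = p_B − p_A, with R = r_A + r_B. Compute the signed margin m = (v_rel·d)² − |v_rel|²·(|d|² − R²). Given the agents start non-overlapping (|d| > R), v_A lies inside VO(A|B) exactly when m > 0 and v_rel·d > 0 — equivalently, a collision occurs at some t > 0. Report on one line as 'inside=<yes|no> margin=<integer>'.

d = (-6, 9),  |d|² = 117;  R = 2+5 = 7,  c = 117−7² = 68
v_rel = (3, -1),  |v_rel|² = 10;  v_rel·d = (3)·(-6) + (-1)·(9) = -27
10·t² + 54·t + 68 = 0  ⇒  m = (-27)² − 10·68 = 49
m = 49 > 0,  v_rel·d = -27 < 0  ⇒  outside

inside=no margin=49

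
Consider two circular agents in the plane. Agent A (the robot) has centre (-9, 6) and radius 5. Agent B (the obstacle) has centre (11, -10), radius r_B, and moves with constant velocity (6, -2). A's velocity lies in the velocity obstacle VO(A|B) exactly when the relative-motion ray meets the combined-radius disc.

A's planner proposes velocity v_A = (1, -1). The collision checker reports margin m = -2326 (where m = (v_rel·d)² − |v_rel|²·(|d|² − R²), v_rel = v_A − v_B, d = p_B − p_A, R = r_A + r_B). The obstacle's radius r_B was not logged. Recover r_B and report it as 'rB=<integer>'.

m = -2326
d = (20, -16);  v_rel = (-5, 1),  |v_rel|² = 26
v_rel×d = (-5)·(-16) − (1)·(20) = 60
since m = R²·26 − 60²:  R² = (3600 + -2326) / 26 = 49
R = √49 = 7  ⇒  r_B = 7 − 5 = 2

rB=2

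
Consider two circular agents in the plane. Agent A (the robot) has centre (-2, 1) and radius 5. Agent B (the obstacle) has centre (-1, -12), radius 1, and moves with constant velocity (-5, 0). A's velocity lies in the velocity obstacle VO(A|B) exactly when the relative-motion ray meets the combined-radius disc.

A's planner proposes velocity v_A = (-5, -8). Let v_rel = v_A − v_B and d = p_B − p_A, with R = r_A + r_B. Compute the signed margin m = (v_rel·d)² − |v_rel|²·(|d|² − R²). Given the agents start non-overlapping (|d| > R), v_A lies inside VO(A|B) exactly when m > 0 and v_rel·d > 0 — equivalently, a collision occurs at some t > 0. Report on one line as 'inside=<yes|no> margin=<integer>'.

d = (1, -13),  |d|² = 170;  R = 5+1 = 6,  c = 170−6² = 134
v_rel = (0, -8),  |v_rel|² = 64;  v_rel·d = (0)·(1) + (-8)·(-13) = 104
64·t² − 208·t + 134 = 0  ⇒  m = 104² − 64·134 = 2240
m = 2240 > 0,  v_rel·d = 104 > 0  ⇒  inside

inside=yes margin=2240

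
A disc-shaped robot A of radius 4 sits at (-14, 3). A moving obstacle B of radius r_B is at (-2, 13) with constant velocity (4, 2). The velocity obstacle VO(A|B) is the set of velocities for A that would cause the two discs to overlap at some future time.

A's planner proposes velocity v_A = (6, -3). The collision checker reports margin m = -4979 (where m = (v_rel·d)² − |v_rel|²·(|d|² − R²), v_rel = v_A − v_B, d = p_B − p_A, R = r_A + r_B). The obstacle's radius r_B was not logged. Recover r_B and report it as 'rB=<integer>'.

m = -4979
d = (12, 10);  v_rel = (2, -5),  |v_rel|² = 29
v_rel×d = (2)·(10) − (-5)·(12) = 80
since m = R²·29 − 80²:  R² = (6400 + -4979) / 29 = 49
R = √49 = 7  ⇒  r_B = 7 − 4 = 3

rB=3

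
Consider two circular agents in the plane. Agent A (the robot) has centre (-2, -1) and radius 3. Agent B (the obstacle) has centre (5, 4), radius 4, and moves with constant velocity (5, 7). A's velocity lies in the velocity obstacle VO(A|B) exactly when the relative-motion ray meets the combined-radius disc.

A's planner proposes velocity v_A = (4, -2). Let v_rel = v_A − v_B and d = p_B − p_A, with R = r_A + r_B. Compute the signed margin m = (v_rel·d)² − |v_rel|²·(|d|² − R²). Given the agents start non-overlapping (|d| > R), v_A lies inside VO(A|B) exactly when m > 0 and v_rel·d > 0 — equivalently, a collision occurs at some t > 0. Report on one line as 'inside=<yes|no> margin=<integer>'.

d = (7, 5),  |d|² = 74;  R = 3+4 = 7,  c = 74−7² = 25
v_rel = (-1, -9),  |v_rel|² = 82;  v_rel·d = (-1)·(7) + (-9)·(5) = -52
82·t² + 104·t + 25 = 0  ⇒  m = (-52)² − 82·25 = 654
m = 654 > 0,  v_rel·d = -52 < 0  ⇒  outside

inside=no margin=654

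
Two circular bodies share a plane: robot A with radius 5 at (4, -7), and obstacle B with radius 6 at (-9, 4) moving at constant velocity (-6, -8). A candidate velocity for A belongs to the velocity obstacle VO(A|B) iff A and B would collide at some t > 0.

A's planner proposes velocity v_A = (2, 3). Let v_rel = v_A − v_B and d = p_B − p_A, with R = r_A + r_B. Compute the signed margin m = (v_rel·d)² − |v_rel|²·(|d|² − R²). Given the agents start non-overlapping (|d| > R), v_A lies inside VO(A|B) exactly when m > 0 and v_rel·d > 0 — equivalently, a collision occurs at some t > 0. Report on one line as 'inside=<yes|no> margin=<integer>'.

d = (-13, 11),  |d|² = 290;  R = 5+6 = 11,  c = 290−11² = 169
v_rel = (8, 11),  |v_rel|² = 185;  v_rel·d = (8)·(-13) + (11)·(11) = 17
185·t² − 34·t + 169 = 0  ⇒  m = 17² − 185·169 = -30976
m = -30976 < 0,  v_rel·d = 17 > 0  ⇒  outside

inside=no margin=-30976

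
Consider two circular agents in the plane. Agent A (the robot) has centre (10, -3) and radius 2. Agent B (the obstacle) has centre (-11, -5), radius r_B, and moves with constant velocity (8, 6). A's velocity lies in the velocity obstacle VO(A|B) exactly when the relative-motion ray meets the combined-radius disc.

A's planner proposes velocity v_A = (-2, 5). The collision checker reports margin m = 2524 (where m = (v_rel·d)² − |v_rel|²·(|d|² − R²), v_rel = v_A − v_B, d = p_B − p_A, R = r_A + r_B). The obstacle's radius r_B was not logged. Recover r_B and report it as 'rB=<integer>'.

m = 2524
d = (-21, -2);  v_rel = (-10, -1),  |v_rel|² = 101
v_rel×d = (-10)·(-2) − (-1)·(-21) = -1
since m = R²·101 − (-1)²:  R² = (1 + 2524) / 101 = 25
R = √25 = 5  ⇒  r_B = 5 − 2 = 3

rB=3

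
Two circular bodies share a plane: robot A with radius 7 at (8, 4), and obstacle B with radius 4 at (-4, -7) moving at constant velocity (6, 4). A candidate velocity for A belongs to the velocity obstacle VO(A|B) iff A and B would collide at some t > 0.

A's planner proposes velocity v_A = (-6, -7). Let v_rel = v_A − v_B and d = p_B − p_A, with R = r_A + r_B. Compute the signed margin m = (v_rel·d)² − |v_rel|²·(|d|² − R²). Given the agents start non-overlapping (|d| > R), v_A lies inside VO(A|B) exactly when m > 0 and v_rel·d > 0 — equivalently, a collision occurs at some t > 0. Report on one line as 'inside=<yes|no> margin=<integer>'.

d = (-12, -11),  |d|² = 265;  R = 7+4 = 11,  c = 265−11² = 144
v_rel = (-12, -11),  |v_rel|² = 265;  v_rel·d = (-12)·(-12) + (-11)·(-11) = 265
265·t² − 530·t + 144 = 0  ⇒  m = 265² − 265·144 = 32065
m = 32065 > 0,  v_rel·d = 265 > 0  ⇒  inside

inside=yes margin=32065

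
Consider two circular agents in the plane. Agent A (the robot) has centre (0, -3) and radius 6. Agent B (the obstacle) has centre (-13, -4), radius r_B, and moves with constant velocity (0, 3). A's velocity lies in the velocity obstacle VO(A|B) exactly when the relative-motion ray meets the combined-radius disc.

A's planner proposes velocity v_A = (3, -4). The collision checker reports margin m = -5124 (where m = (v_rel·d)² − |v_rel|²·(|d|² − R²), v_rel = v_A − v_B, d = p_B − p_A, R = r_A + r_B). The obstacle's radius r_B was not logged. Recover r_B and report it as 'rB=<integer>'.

m = -5124
d = (-13, -1);  v_rel = (3, -7),  |v_rel|² = 58
v_rel×d = (3)·(-1) − (-7)·(-13) = -94
since m = R²·58 − (-94)²:  R² = (8836 + -5124) / 58 = 64
R = √64 = 8  ⇒  r_B = 8 − 6 = 2

rB=2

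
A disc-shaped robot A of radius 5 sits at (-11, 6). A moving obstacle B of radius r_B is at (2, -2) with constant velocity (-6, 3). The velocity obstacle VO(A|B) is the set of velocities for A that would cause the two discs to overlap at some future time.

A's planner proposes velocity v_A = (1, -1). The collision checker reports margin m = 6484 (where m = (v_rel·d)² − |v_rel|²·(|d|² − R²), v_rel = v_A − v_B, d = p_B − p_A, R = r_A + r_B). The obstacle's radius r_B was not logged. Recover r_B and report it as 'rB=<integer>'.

m = 6484
d = (13, -8);  v_rel = (7, -4),  |v_rel|² = 65
v_rel×d = (7)·(-8) − (-4)·(13) = -4
since m = R²·65 − (-4)²:  R² = (16 + 6484) / 65 = 100
R = √100 = 10  ⇒  r_B = 10 − 5 = 5

rB=5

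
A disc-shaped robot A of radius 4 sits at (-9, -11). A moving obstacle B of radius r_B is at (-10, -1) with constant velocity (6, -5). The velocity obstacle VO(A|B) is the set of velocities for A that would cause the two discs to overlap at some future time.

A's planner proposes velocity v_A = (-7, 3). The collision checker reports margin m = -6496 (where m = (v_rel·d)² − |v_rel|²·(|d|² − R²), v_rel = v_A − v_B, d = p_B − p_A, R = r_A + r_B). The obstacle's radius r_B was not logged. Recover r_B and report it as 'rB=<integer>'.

m = -6496
d = (-1, 10);  v_rel = (-13, 8),  |v_rel|² = 233
v_rel×d = (-13)·(10) − (8)·(-1) = -122
since m = R²·233 − (-122)²:  R² = (14884 + -6496) / 233 = 36
R = √36 = 6  ⇒  r_B = 6 − 4 = 2

rB=2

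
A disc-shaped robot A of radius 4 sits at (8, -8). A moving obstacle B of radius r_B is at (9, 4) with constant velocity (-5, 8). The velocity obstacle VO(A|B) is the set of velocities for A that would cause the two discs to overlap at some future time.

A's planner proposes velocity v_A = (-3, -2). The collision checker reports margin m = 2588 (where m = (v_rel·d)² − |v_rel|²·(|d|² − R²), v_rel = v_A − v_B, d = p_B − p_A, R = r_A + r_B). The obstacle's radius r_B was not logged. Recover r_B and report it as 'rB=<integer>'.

m = 2588
d = (1, 12);  v_rel = (2, -10),  |v_rel|² = 104
v_rel×d = (2)·(12) − (-10)·(1) = 34
since m = R²·104 − 34²:  R² = (1156 + 2588) / 104 = 36
R = √36 = 6  ⇒  r_B = 6 − 4 = 2

rB=2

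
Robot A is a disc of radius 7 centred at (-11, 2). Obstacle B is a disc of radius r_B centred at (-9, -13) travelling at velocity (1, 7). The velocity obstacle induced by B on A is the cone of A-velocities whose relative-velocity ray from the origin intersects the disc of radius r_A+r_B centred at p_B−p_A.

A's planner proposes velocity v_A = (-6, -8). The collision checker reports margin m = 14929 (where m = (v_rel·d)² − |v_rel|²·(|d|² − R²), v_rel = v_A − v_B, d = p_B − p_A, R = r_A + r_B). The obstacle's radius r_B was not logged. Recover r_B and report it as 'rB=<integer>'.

m = 14929
d = (2, -15);  v_rel = (-7, -15),  |v_rel|² = 274
v_rel×d = (-7)·(-15) − (-15)·(2) = 135
since m = R²·274 − 135²:  R² = (18225 + 14929) / 274 = 121
R = √121 = 11  ⇒  r_B = 11 − 7 = 4

rB=4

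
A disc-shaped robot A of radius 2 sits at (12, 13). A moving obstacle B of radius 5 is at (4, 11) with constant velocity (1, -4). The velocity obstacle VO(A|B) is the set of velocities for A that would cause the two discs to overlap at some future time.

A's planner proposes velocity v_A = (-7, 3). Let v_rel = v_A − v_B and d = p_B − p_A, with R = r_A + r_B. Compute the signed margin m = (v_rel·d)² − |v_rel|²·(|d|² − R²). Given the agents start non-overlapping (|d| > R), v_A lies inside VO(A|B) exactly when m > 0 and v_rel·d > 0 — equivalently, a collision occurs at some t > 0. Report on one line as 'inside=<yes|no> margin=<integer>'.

d = (-8, -2),  |d|² = 68;  R = 2+5 = 7,  c = 68−7² = 19
v_rel = (-8, 7),  |v_rel|² = 113;  v_rel·d = (-8)·(-8) + (7)·(-2) = 50
113·t² − 100·t + 19 = 0  ⇒  m = 50² − 113·19 = 353
m = 353 > 0,  v_rel·d = 50 > 0  ⇒  inside

inside=yes margin=353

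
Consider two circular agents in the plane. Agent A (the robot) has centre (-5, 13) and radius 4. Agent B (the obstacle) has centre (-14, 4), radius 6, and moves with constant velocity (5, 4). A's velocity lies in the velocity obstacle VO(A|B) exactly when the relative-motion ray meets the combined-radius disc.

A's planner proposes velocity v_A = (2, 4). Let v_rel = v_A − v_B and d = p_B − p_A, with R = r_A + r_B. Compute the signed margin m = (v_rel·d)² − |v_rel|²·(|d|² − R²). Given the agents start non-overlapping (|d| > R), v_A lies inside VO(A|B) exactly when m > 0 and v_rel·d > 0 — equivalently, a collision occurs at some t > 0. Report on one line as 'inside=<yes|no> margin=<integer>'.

d = (-9, -9),  |d|² = 162;  R = 4+6 = 10,  c = 162−10² = 62
v_rel = (-3, 0),  |v_rel|² = 9;  v_rel·d = (-3)·(-9) + (0)·(-9) = 27
9·t² − 54·t + 62 = 0  ⇒  m = 27² − 9·62 = 171
m = 171 > 0,  v_rel·d = 27 > 0  ⇒  inside

inside=yes margin=171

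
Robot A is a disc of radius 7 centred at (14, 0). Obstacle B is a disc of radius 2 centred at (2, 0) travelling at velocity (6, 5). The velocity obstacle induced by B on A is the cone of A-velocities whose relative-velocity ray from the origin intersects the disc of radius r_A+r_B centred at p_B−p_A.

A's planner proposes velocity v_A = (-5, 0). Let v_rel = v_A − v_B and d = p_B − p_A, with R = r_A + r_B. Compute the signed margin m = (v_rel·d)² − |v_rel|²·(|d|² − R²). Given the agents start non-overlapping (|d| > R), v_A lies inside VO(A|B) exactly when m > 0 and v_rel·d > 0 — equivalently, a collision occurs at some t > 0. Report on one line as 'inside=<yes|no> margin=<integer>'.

d = (-12, 0),  |d|² = 144;  R = 7+2 = 9,  c = 144−9² = 63
v_rel = (-11, -5),  |v_rel|² = 146;  v_rel·d = (-11)·(-12) + (-5)·(0) = 132
146·t² − 264·t + 63 = 0  ⇒  m = 132² − 146·63 = 8226
m = 8226 > 0,  v_rel·d = 132 > 0  ⇒  inside

inside=yes margin=8226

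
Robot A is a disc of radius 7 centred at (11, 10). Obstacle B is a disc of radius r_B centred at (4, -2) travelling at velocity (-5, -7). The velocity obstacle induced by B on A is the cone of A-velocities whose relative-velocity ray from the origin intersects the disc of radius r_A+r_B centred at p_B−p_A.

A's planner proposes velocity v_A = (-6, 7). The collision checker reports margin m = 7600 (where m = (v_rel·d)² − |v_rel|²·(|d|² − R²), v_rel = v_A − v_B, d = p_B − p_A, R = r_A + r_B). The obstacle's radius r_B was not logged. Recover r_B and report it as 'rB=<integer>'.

m = 7600
d = (-7, -12);  v_rel = (-1, 14),  |v_rel|² = 197
v_rel×d = (-1)·(-12) − (14)·(-7) = 110
since m = R²·197 − 110²:  R² = (12100 + 7600) / 197 = 100
R = √100 = 10  ⇒  r_B = 10 − 7 = 3

rB=3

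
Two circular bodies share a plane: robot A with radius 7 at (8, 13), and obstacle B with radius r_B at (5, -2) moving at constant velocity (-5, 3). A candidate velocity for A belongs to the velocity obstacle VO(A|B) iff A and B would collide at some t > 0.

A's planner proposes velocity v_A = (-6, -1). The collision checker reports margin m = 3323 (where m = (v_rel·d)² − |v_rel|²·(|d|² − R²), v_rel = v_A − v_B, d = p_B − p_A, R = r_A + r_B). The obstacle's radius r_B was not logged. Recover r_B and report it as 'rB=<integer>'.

m = 3323
d = (-3, -15);  v_rel = (-1, -4),  |v_rel|² = 17
v_rel×d = (-1)·(-15) − (-4)·(-3) = 3
since m = R²·17 − 3²:  R² = (9 + 3323) / 17 = 196
R = √196 = 14  ⇒  r_B = 14 − 7 = 7

rB=7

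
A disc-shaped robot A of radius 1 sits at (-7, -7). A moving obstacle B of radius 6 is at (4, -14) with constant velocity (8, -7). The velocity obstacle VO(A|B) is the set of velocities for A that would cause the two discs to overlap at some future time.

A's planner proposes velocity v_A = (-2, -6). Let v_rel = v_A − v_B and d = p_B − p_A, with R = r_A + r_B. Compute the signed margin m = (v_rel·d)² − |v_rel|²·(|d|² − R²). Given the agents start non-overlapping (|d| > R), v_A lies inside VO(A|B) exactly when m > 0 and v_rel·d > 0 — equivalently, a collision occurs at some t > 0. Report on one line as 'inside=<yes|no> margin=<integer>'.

d = (11, -7),  |d|² = 170;  R = 1+6 = 7,  c = 170−7² = 121
v_rel = (-10, 1),  |v_rel|² = 101;  v_rel·d = (-10)·(11) + (1)·(-7) = -117
101·t² + 234·t + 121 = 0  ⇒  m = (-117)² − 101·121 = 1468
m = 1468 > 0,  v_rel·d = -117 < 0  ⇒  outside

inside=no margin=1468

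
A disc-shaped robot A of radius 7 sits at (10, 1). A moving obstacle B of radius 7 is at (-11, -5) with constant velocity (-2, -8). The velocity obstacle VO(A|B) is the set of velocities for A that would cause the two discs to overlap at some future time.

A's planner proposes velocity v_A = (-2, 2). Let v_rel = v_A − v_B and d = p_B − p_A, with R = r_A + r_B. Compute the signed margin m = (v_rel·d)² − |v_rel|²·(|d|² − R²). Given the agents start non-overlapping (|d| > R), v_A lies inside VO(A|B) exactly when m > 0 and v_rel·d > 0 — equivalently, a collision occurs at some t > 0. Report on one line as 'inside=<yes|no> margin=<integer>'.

d = (-21, -6),  |d|² = 477;  R = 7+7 = 14,  c = 477−14² = 281
v_rel = (0, 10),  |v_rel|² = 100;  v_rel·d = (0)·(-21) + (10)·(-6) = -60
100·t² + 120·t + 281 = 0  ⇒  m = (-60)² − 100·281 = -24500
m = -24500 < 0,  v_rel·d = -60 < 0  ⇒  outside

inside=no margin=-24500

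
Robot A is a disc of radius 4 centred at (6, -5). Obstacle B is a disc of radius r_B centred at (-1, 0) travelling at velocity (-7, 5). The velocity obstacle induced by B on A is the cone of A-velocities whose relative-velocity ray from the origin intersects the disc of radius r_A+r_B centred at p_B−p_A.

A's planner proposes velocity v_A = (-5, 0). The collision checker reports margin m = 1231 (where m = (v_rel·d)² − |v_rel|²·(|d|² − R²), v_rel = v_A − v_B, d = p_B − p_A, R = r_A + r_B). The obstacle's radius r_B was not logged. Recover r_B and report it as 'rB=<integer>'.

m = 1231
d = (-7, 5);  v_rel = (2, -5),  |v_rel|² = 29
v_rel×d = (2)·(5) − (-5)·(-7) = -25
since m = R²·29 − (-25)²:  R² = (625 + 1231) / 29 = 64
R = √64 = 8  ⇒  r_B = 8 − 4 = 4

rB=4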